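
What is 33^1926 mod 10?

Last digits of 3^n: 3, 9, 7, 1 (period 4).
1926 mod 4 = 2, so the last digit matches 3^2 = 9.

9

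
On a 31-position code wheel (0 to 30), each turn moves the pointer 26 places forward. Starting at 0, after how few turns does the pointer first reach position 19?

21

26⁻¹ ≡ 6 (mod 31) because 26·6 = 156 = 5·31 + 1.
Multiplying both sides by 6: x ≡ 6·19 = 114 ≡ 21 (mod 31).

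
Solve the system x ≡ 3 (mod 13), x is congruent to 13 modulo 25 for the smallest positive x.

x ≡ 3 (mod 13) gives x ∈ {3, 16, 29, 42, 55, 68, 81, 94, …}.
The first of these with x mod 25 = 13 is 263.

263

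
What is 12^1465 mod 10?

The units digit of 12^n cycles with period 4: 2, 4, 8, 6, …
1465 mod 4 = 1, so the last digit matches 2^1 = 2.

2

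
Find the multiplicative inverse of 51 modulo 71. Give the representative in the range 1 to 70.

51·39 = 1989 = 28·71 + 1, so 51⁻¹ ≡ 39 (mod 71).

39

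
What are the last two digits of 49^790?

01

Successive squares of 49 mod 100: 49^1≡49, 49^2≡1, 49^4≡1, 49^8≡1, 49^16≡1, 49^32≡1, 49^64≡1, 49^128≡1, 49^256≡1, 49^512≡1.
Since 790 = 2 + 4 + 16 + 256 + 512 in binary, 49^790 ≡ 1·1·1·1·1 ≡ 1 (mod 100).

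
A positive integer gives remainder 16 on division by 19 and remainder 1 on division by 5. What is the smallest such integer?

x ≡ 1 (mod 5) gives x ∈ {1, 6, 11, 16}.
The first of these with x mod 19 = 16 is 16.

16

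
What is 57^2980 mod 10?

1

Last digits of 7^n: 7, 9, 3, 1 (period 4).
2980 leaves remainder 0 on division by 4, so 57^2980 ends in 1.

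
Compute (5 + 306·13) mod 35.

306·13 = 3978.
Dividing 3978 by 35 gives quotient 113 and remainder 23.
(5 + 23) mod 35 = 28.

28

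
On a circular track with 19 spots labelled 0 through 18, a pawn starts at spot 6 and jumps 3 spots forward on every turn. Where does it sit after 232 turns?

232·3 = 696.
696 mod 19 = 12 (since 36·19 = 684).
(6 + 12) mod 19 = 18.

18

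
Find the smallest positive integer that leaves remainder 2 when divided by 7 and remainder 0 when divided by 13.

65

x ≡ 2 (mod 7) gives x ∈ {2, 9, 16, 23, 30, 37, 44, 51, …}.
The first of these with x mod 13 = 0 is 65.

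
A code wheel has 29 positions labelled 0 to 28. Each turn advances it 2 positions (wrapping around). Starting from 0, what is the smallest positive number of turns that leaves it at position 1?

15

2·15 = 30 = 1·29 + 1, so 2⁻¹ ≡ 15 (mod 29).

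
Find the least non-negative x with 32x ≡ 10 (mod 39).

The inverse of 32 mod 39 is 11 (since 32·11 = 352 ≡ 1).
Multiplying both sides by 11: x ≡ 11·10 = 110 ≡ 32 (mod 39).
Check: 32·32 = 1024 = 26·39 + 10.

32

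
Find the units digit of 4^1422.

6

Last digits of 4^n: 4, 6 (period 2).
1422 leaves remainder 0 on division by 2, so 4^1422 ends in 6.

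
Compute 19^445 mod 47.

41

Successive squares of 19 mod 47: 19^1≡19, 19^2≡32, 19^4≡37, 19^8≡6, 19^16≡36, 19^32≡27, 19^64≡24, 19^128≡12, 19^256≡3.
445 = 1 + 4 + 8 + 16 + 32 + 128 + 256, so 19^445 ≡ 19·37·6·36·27·12·3 ≡ 41 (mod 47).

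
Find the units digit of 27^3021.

Powers of 7 mod 10 repeat with period 4: 7, 9, 3, 1.
3021 leaves remainder 1 on division by 4, so 27^3021 ends in 7.

7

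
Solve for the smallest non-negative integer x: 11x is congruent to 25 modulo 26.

11⁻¹ ≡ 19 (mod 26) because 11·19 = 209 = 8·26 + 1.
Multiplying both sides by 19: x ≡ 19·25 = 475 ≡ 7 (mod 26).

7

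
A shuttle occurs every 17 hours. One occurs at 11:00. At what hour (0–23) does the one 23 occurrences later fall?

23·17 = 391.
Dividing 391 by 24 gives quotient 16 and remainder 7.
(11 + 7) mod 24 = 18.

18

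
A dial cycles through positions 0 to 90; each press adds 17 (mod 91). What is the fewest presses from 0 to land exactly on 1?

91 = 5·17 + 6
17 = 2·6 + 5
6 = 1·5 + 1
5 = 5·1 + 0
Back-substituting gives 17·75 ≡ 1 (mod 91).

75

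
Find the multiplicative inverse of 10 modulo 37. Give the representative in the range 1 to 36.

26

37 = 3·10 + 7
10 = 1·7 + 3
7 = 2·3 + 1
3 = 3·1 + 0
Back-substituting gives 10·26 ≡ 1 (mod 37).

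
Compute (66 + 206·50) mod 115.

206·50 = 10300.
10300 mod 115 = 65 (since 89·115 = 10235).
(66 + 65) mod 115 = 16.

16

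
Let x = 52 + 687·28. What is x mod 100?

88

687·28 = 19236.
Dividing 19236 by 100 gives quotient 192 and remainder 36.
(52 + 36) mod 100 = 88.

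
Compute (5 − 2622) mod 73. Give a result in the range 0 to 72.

11

Dividing 2622 by 73 gives quotient 35 and remainder 67.
(5 − 67) mod 73 = 11.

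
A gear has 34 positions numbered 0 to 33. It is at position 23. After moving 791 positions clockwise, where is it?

791 mod 34 = 9 (since 23·34 = 782).
(23 + 9) mod 34 = 32.

32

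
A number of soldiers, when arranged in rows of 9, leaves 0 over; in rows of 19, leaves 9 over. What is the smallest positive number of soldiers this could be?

9

x ≡ 0 (mod 9) gives x ∈ {0, 9}.
The first of these with x mod 19 = 9 is 9.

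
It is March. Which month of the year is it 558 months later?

September

Dividing 558 by 12 gives quotient 46 and remainder 6.
March + 6 months → September.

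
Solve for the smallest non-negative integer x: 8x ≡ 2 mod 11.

3

8⁻¹ ≡ 7 (mod 11) because 8·7 = 56 = 5·11 + 1.
So x ≡ 7·2 = 14 ≡ 3 (mod 11).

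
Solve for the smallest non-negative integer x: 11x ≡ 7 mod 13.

The inverse of 11 mod 13 is 6 (since 11·6 = 66 ≡ 1).
So x ≡ 6·7 = 42 ≡ 3 (mod 13).
Check: 11·3 = 33 = 2·13 + 7.

3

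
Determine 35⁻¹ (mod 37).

37 = 1·35 + 2
35 = 17·2 + 1
2 = 2·1 + 0
Back-substituting gives 35·18 ≡ 1 (mod 37).

18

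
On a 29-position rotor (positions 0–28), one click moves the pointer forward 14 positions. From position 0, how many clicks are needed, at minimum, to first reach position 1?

27

29 = 2·14 + 1
14 = 14·1 + 0
Back-substituting gives 14·27 ≡ 1 (mod 29).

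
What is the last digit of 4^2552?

Powers of 4 mod 10 repeat with period 2: 4, 6.
2552 leaves remainder 0 on division by 2, so 4^2552 ends in 6.

6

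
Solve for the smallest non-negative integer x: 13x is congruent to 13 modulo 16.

1

The inverse of 13 mod 16 is 5 (since 13·5 = 65 ≡ 1).
Multiplying both sides by 5: x ≡ 5·13 = 65 ≡ 1 (mod 16).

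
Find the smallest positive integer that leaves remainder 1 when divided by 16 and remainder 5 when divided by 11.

Since 11·3 ≡ 1 (mod 16), take x = 5 + 11·((1−5)·3 mod 16) = 5 + 11·4 = 49.
Check: 49 mod 16 = 1, 49 mod 11 = 5.

49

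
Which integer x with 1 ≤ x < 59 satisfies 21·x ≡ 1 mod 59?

59 = 2·21 + 17
21 = 1·17 + 4
17 = 4·4 + 1
4 = 4·1 + 0
Back-substituting gives 21·45 ≡ 1 (mod 59).

45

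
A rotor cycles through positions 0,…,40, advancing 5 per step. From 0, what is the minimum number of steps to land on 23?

5⁻¹ ≡ 33 (mod 41) because 5·33 = 165 = 4·41 + 1.
So x ≡ 33·23 = 759 ≡ 21 (mod 41).
Check: 5·21 = 105 = 2·41 + 23.

21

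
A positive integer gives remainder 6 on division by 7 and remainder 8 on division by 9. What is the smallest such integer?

62

x ≡ 6 (mod 7) gives x ∈ {6, 13, 20, 27, 34, 41, 48, 55, …}.
The first of these with x mod 9 = 8 is 62.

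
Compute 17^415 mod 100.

93

Successive squares of 17 mod 100: 17^1≡17, 17^2≡89, 17^4≡21, 17^8≡41, 17^16≡81, 17^32≡61, 17^64≡21, 17^128≡41, 17^256≡81.
Since 415 = 1 + 2 + 4 + 8 + 16 + 128 + 256 in binary, 17^415 ≡ 17·89·21·41·81·41·81 ≡ 93 (mod 100).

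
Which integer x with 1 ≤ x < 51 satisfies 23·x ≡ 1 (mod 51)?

23·20 = 460 = 9·51 + 1, so 23⁻¹ ≡ 20 (mod 51).

20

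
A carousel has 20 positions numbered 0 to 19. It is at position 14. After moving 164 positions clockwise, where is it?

18

164 − 8·20 = 4, so 164 ≡ 4 (mod 20).
(14 + 4) mod 20 = 18.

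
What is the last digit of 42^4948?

Last digits of 2^n: 2, 4, 8, 6 (period 4).
4948 mod 4 = 0, so the last digit matches 2^4 = 6.

6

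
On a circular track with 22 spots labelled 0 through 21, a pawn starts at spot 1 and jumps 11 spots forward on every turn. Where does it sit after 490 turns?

490·11 = 5390.
5390 mod 22 = 0 (since 245·22 = 5390).
(1 + 0) mod 22 = 1.

1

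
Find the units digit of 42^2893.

Last digits of 2^n: 2, 4, 8, 6 (period 4).
2893 leaves remainder 1 on division by 4, so 42^2893 ends in 2.

2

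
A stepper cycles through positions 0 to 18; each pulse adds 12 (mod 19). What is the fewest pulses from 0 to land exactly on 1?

19 = 1·12 + 7
12 = 1·7 + 5
7 = 1·5 + 2
5 = 2·2 + 1
2 = 2·1 + 0
Back-substituting gives 12·8 ≡ 1 (mod 19).

8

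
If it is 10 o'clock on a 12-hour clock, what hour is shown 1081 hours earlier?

9

1081 − 90·12 = 1, so 1081 ≡ 1 (mod 12).
10 − 1 → 9 on a 12-hour dial.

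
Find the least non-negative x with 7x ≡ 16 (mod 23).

22

The inverse of 7 mod 23 is 10 (since 7·10 = 70 ≡ 1).
So x ≡ 10·16 = 160 ≡ 22 (mod 23).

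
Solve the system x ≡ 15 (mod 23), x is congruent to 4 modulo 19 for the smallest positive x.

Since 19·17 ≡ 1 (mod 23), take x = 4 + 19·((15−4)·17 mod 23) = 4 + 19·3 = 61.
Check: 61 mod 23 = 15, 61 mod 19 = 4.

61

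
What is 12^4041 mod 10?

The units digit of 12^n cycles with period 4: 2, 4, 8, 6, …
4041 leaves remainder 1 on division by 4, so 12^4041 ends in 2.

2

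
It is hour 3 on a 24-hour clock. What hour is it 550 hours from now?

1

550 mod 24 = 22 (since 22·24 = 528).
(3 + 22) mod 24 = 1.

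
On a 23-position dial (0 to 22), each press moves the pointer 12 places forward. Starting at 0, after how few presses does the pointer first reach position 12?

1

The inverse of 12 mod 23 is 2 (since 12·2 = 24 ≡ 1).
Multiplying both sides by 2: x ≡ 2·12 = 24 ≡ 1 (mod 23).
Check: 12·1 = 12 = 0·23 + 12.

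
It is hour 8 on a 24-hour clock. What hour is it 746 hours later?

Dividing 746 by 24 gives quotient 31 and remainder 2.
(8 + 2) mod 24 = 10.

10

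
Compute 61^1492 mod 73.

37

Square-and-reduce mod 73: 61^1≡61, 61^2≡71, 61^4≡4, 61^8≡16, 61^16≡37, 61^32≡55, 61^64≡32, 61^128≡2, 61^256≡4, 61^512≡16, 61^1024≡37.
Since 1492 = 4 + 16 + 64 + 128 + 256 + 1024 in binary, 61^1492 ≡ 4·37·32·2·4·37 ≡ 37 (mod 73).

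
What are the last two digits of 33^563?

Square-and-reduce mod 100: 33^1≡33, 33^2≡89, 33^4≡21, 33^8≡41, 33^16≡81, 33^32≡61, 33^64≡21, 33^128≡41, 33^256≡81, 33^512≡61.
563 = 1 + 2 + 16 + 32 + 512, so 33^563 ≡ 33·89·81·61·61 ≡ 37 (mod 100).

37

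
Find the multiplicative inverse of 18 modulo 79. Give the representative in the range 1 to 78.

22

18·22 = 396 = 5·79 + 1, so 18⁻¹ ≡ 22 (mod 79).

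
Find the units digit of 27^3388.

1

Last digits of 7^n: 7, 9, 3, 1 (period 4).
3388 mod 4 = 0, so the last digit matches 7^4 = 1.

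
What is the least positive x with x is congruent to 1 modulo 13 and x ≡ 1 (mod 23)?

x ≡ 1 (mod 13) gives x ∈ {1}.
The first of these with x mod 23 = 1 is 1.

1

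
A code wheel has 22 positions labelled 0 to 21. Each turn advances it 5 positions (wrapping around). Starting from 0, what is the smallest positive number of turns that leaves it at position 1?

5·9 = 45 = 2·22 + 1, so 5⁻¹ ≡ 9 (mod 22).

9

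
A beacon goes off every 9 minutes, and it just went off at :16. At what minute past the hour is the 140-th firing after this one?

16

140·9 = 1260.
1260 − 21·60 = 0, so 1260 ≡ 0 (mod 60).
(16 + 0) mod 60 = 16.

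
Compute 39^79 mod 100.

Square-and-reduce mod 100: 39^1≡39, 39^2≡21, 39^4≡41, 39^8≡81, 39^16≡61, 39^32≡21, 39^64≡41.
79 = 1 + 2 + 4 + 8 + 64, so 39^79 ≡ 39·21·41·81·41 ≡ 59 (mod 100).

59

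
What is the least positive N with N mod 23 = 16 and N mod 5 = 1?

x ≡ 1 (mod 5) gives x ∈ {1, 6, 11, 16}.
The first of these with x mod 23 = 16 is 16.

16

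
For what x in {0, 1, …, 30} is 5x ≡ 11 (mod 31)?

The inverse of 5 mod 31 is 25 (since 5·25 = 125 ≡ 1).
So x ≡ 25·11 = 275 ≡ 27 (mod 31).

27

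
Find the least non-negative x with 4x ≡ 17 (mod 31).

12

4⁻¹ ≡ 8 (mod 31) because 4·8 = 32 = 1·31 + 1.
So x ≡ 8·17 = 136 ≡ 12 (mod 31).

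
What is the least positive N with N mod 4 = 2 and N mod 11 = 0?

Since 11·3 ≡ 1 (mod 4), take x = 0 + 11·((2−0)·3 mod 4) = 0 + 11·2 = 22.
Check: 22 mod 4 = 2, 22 mod 11 = 0.

22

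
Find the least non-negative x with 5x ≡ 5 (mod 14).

1

The inverse of 5 mod 14 is 3 (since 5·3 = 15 ≡ 1).
So x ≡ 3·5 = 15 ≡ 1 (mod 14).
Check: 5·1 = 5 = 0·14 + 5.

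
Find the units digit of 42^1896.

6

Last digits of 2^n: 2, 4, 8, 6 (period 4).
1896 mod 4 = 0, so the last digit matches 2^4 = 6.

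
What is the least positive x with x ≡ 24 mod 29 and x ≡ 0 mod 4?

24

Since 4·22 ≡ 1 (mod 29), take x = 0 + 4·((24−0)·22 mod 29) = 0 + 4·6 = 24.
Check: 24 mod 29 = 24, 24 mod 4 = 0.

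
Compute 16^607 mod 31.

8

Successive squares of 16 mod 31: 16^1≡16, 16^2≡8, 16^4≡2, 16^8≡4, 16^16≡16, 16^32≡8, 16^64≡2, 16^128≡4, 16^256≡16, 16^512≡8.
Since 607 = 1 + 2 + 4 + 8 + 16 + 64 + 512 in binary, 16^607 ≡ 16·8·2·4·16·2·8 ≡ 8 (mod 31).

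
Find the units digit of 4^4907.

The units digit of 4^n cycles with period 2: 4, 6, …
4907 mod 2 = 1, so the last digit matches 4^1 = 4.

4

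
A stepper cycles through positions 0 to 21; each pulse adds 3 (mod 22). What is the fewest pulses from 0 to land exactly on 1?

3·15 = 45 = 2·22 + 1, so 3⁻¹ ≡ 15 (mod 22).

15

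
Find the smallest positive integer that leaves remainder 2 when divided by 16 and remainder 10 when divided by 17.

x ≡ 2 (mod 16) gives x ∈ {2, 18, 34, 50, 66, 82, 98, 114, …}.
The first of these with x mod 17 = 10 is 146.

146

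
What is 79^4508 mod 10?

The units digit of 79^n cycles with period 2: 9, 1, …
4508 leaves remainder 0 on division by 2, so 79^4508 ends in 1.

1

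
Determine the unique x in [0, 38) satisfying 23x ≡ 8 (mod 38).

2

The inverse of 23 mod 38 is 5 (since 23·5 = 115 ≡ 1).
So x ≡ 5·8 = 40 ≡ 2 (mod 38).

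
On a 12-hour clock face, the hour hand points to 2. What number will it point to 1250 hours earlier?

1250 mod 12 = 2 (since 104·12 = 1248).
2 − 2 → 12 on a 12-hour dial.

12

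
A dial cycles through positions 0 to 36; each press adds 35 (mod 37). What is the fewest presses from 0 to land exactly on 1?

18

37 = 1·35 + 2
35 = 17·2 + 1
2 = 2·1 + 0
Back-substituting gives 35·18 ≡ 1 (mod 37).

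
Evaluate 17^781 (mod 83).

40

Square-and-reduce mod 83: 17^1≡17, 17^2≡40, 17^4≡23, 17^8≡31, 17^16≡48, 17^32≡63, 17^64≡68, 17^128≡59, 17^256≡78, 17^512≡25.
781 = 1 + 4 + 8 + 256 + 512, so 17^781 ≡ 17·23·31·78·25 ≡ 40 (mod 83).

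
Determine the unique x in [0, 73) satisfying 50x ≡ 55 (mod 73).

50⁻¹ ≡ 19 (mod 73) because 50·19 = 950 = 13·73 + 1.
So x ≡ 19·55 = 1045 ≡ 23 (mod 73).

23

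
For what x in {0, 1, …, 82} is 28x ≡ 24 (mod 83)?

72

The inverse of 28 mod 83 is 3 (since 28·3 = 84 ≡ 1).
So x ≡ 3·24 = 72 ≡ 72 (mod 83).
Check: 28·72 = 2016 = 24·83 + 24.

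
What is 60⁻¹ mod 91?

44

91 = 1·60 + 31
60 = 1·31 + 29
31 = 1·29 + 2
29 = 14·2 + 1
2 = 2·1 + 0
Back-substituting gives 60·44 ≡ 1 (mod 91).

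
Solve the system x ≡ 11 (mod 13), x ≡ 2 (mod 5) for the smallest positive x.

37

x ≡ 2 (mod 5) gives x ∈ {2, 7, 12, 17, 22, 27, 32, 37}.
The first of these with x mod 13 = 11 is 37.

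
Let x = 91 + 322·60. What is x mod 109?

322·60 = 19320.
19320 mod 109 = 27 (since 177·109 = 19293).
(91 + 27) mod 109 = 9.

9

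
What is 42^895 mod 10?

The units digit of 42^n cycles with period 4: 2, 4, 8, 6, …
895 mod 4 = 3, so the last digit matches 2^3 = 8.

8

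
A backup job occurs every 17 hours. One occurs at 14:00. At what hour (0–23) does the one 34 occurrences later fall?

16

34·17 = 578.
Dividing 578 by 24 gives quotient 24 and remainder 2.
(14 + 2) mod 24 = 16.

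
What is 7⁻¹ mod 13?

2

7·2 = 14 = 1·13 + 1, so 7⁻¹ ≡ 2 (mod 13).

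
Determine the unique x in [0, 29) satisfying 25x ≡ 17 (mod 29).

3

25⁻¹ ≡ 7 (mod 29) because 25·7 = 175 = 6·29 + 1.
Multiplying both sides by 7: x ≡ 7·17 = 119 ≡ 3 (mod 29).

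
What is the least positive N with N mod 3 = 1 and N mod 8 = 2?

10

x ≡ 1 (mod 3) gives x ∈ {1, 4, 7, 10}.
The first of these with x mod 8 = 2 is 10.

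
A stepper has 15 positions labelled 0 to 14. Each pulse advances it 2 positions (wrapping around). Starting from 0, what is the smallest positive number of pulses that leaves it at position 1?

2·8 = 16 = 1·15 + 1, so 2⁻¹ ≡ 8 (mod 15).

8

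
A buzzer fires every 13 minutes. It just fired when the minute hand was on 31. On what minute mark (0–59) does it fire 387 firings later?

22

387·13 = 5031.
Dividing 5031 by 60 gives quotient 83 and remainder 51.
(31 + 51) mod 60 = 22.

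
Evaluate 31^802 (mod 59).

By repeated squaring mod 59: 31^1≡31, 31^2≡17, 31^4≡53, 31^8≡36, 31^16≡57, 31^32≡4, 31^64≡16, 31^128≡20, 31^256≡46, 31^512≡51.
802 = 2 + 32 + 256 + 512, so 31^802 ≡ 17·4·46·51 ≡ 51 (mod 59).

51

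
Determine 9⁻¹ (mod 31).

31 = 3·9 + 4
9 = 2·4 + 1
4 = 4·1 + 0
Back-substituting gives 9·7 ≡ 1 (mod 31).

7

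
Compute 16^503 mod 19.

Square-and-reduce mod 19: 16^1≡16, 16^2≡9, 16^4≡5, 16^8≡6, 16^16≡17, 16^32≡4, 16^64≡16, 16^128≡9, 16^256≡5.
Since 503 = 1 + 2 + 4 + 16 + 32 + 64 + 128 + 256 in binary, 16^503 ≡ 16·9·5·17·4·16·9·5 ≡ 6 (mod 19).

6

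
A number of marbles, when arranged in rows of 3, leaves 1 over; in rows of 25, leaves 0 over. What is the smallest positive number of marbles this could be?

x ≡ 1 (mod 3) gives x ∈ {1, 4, 7, 10, 13, 16, 19, 22, …}.
The first of these with x mod 25 = 0 is 25.

25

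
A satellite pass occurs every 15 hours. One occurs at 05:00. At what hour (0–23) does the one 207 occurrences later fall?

207·15 = 3105.
Dividing 3105 by 24 gives quotient 129 and remainder 9.
(5 + 9) mod 24 = 14.

14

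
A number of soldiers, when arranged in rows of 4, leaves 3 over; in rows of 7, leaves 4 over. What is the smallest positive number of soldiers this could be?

11

x ≡ 3 (mod 4) gives x ∈ {3, 7, 11}.
The first of these with x mod 7 = 4 is 11.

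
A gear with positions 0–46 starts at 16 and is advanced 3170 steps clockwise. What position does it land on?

3170 = 67·47 + 21, so 3170 mod 47 = 21.
(16 + 21) mod 47 = 37.

37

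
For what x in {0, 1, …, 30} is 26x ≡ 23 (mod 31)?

The inverse of 26 mod 31 is 6 (since 26·6 = 156 ≡ 1).
So x ≡ 6·23 = 138 ≡ 14 (mod 31).

14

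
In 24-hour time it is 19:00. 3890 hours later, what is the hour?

3890 mod 24 = 2 (since 162·24 = 3888).
(19 + 2) mod 24 = 21.

21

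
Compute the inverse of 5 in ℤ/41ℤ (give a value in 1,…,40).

5·33 = 165 = 4·41 + 1, so 5⁻¹ ≡ 33 (mod 41).

33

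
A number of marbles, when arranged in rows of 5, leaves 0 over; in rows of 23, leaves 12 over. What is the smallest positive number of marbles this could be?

Since 23·2 ≡ 1 (mod 5), take x = 12 + 23·((0−12)·2 mod 5) = 12 + 23·1 = 35.
Check: 35 mod 5 = 0, 35 mod 23 = 12.

35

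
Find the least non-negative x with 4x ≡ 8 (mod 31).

2

4⁻¹ ≡ 8 (mod 31) because 4·8 = 32 = 1·31 + 1.
Multiplying both sides by 8: x ≡ 8·8 = 64 ≡ 2 (mod 31).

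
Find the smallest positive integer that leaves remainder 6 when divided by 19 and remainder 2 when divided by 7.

x ≡ 2 (mod 7) gives x ∈ {2, 9, 16, 23, 30, 37, 44}.
The first of these with x mod 19 = 6 is 44.

44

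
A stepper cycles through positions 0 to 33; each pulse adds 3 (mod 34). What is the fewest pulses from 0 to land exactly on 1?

23

3·23 = 69 = 2·34 + 1, so 3⁻¹ ≡ 23 (mod 34).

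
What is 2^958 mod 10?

4

Last digits of 2^n: 2, 4, 8, 6 (period 4).
958 leaves remainder 2 on division by 4, so 2^958 ends in 4.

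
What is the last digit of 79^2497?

9

The units digit of 79^n cycles with period 2: 9, 1, …
2497 mod 2 = 1, so the last digit matches 9^1 = 9.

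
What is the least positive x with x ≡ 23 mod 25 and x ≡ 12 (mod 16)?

x ≡ 12 (mod 16) gives x ∈ {12, 28, 44, 60, 76, 92, 108, 124, …}.
The first of these with x mod 25 = 23 is 348.

348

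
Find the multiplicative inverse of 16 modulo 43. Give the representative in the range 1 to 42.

35

43 = 2·16 + 11
16 = 1·11 + 5
11 = 2·5 + 1
5 = 5·1 + 0
Back-substituting gives 16·35 ≡ 1 (mod 43).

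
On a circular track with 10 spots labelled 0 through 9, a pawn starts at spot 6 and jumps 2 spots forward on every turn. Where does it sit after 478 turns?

2

478·2 = 956.
956 = 95·10 + 6, so 956 mod 10 = 6.
(6 + 6) mod 10 = 2.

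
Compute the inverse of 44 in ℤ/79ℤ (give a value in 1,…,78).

9

79 = 1·44 + 35
44 = 1·35 + 9
35 = 3·9 + 8
9 = 1·8 + 1
8 = 8·1 + 0
Back-substituting gives 44·9 ≡ 1 (mod 79).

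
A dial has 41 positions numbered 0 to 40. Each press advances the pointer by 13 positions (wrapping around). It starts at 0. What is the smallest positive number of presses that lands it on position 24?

13⁻¹ ≡ 19 (mod 41) because 13·19 = 247 = 6·41 + 1.
Multiplying both sides by 19: x ≡ 19·24 = 456 ≡ 5 (mod 41).

5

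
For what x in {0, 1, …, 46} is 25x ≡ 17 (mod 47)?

27

25⁻¹ ≡ 32 (mod 47) because 25·32 = 800 = 17·47 + 1.
Multiplying both sides by 32: x ≡ 32·17 = 544 ≡ 27 (mod 47).
Check: 25·27 = 675 = 14·47 + 17.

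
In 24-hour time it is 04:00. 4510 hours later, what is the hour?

4510 mod 24 = 22 (since 187·24 = 4488).
(4 + 22) mod 24 = 2.

2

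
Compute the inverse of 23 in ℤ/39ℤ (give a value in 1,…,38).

39 = 1·23 + 16
23 = 1·16 + 7
16 = 2·7 + 2
7 = 3·2 + 1
2 = 2·1 + 0
Back-substituting gives 23·17 ≡ 1 (mod 39).

17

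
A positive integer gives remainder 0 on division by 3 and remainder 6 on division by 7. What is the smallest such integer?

Since 7·1 ≡ 1 (mod 3), take x = 6 + 7·((0−6)·1 mod 3) = 6 + 7·0 = 6.
Check: 6 mod 3 = 0, 6 mod 7 = 6.

6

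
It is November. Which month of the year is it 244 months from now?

March

244 − 20·12 = 4, so 244 ≡ 4 (mod 12).
November + 4 months → March.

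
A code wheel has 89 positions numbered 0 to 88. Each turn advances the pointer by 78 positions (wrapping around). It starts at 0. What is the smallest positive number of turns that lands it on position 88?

The inverse of 78 mod 89 is 8 (since 78·8 = 624 ≡ 1).
So x ≡ 8·88 = 704 ≡ 81 (mod 89).
Check: 78·81 = 6318 = 70·89 + 88.

81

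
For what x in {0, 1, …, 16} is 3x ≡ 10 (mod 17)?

3⁻¹ ≡ 6 (mod 17) because 3·6 = 18 = 1·17 + 1.
So x ≡ 6·10 = 60 ≡ 9 (mod 17).
Check: 3·9 = 27 = 1·17 + 10.

9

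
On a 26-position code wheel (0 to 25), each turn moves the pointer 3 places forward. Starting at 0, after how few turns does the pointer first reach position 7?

11

3⁻¹ ≡ 9 (mod 26) because 3·9 = 27 = 1·26 + 1.
Multiplying both sides by 9: x ≡ 9·7 = 63 ≡ 11 (mod 26).
Check: 3·11 = 33 = 1·26 + 7.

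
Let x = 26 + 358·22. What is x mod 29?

358·22 = 7876.
7876 − 271·29 = 17, so 7876 ≡ 17 (mod 29).
(26 + 17) mod 29 = 14.

14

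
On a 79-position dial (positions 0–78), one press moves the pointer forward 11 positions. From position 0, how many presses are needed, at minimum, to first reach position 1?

36

11·36 = 396 = 5·79 + 1, so 11⁻¹ ≡ 36 (mod 79).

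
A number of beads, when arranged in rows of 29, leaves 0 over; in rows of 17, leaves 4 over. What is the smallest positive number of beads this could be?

174

x ≡ 4 (mod 17) gives x ∈ {4, 21, 38, 55, 72, 89, 106, 123, …}.
The first of these with x mod 29 = 0 is 174.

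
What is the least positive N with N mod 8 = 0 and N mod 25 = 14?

Since 25·1 ≡ 1 (mod 8), take x = 14 + 25·((0−14)·1 mod 8) = 14 + 25·2 = 64.
Check: 64 mod 8 = 0, 64 mod 25 = 14.

64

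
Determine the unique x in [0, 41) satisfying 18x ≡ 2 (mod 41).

18⁻¹ ≡ 16 (mod 41) because 18·16 = 288 = 7·41 + 1.
Multiplying both sides by 16: x ≡ 16·2 = 32 ≡ 32 (mod 41).
Check: 18·32 = 576 = 14·41 + 2.

32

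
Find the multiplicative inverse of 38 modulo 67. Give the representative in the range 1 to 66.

38·30 = 1140 = 17·67 + 1, so 38⁻¹ ≡ 30 (mod 67).

30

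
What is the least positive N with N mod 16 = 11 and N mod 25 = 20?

x ≡ 11 (mod 16) gives x ∈ {11, 27, 43, 59, 75, 91, 107, 123, …}.
The first of these with x mod 25 = 20 is 395.

395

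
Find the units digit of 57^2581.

Last digits of 7^n: 7, 9, 3, 1 (period 4).
2581 mod 4 = 1, so the last digit matches 7^1 = 7.

7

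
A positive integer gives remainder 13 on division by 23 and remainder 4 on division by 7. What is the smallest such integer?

151

x ≡ 4 (mod 7) gives x ∈ {4, 11, 18, 25, 32, 39, 46, 53, …}.
The first of these with x mod 23 = 13 is 151.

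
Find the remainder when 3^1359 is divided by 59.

51

Successive squares of 3 mod 59: 3^1≡3, 3^2≡9, 3^4≡22, 3^8≡12, 3^16≡26, 3^32≡27, 3^64≡21, 3^128≡28, 3^256≡17, 3^512≡53, 3^1024≡36.
1359 = 1 + 2 + 4 + 8 + 64 + 256 + 1024, so 3^1359 ≡ 3·9·22·12·21·17·36 ≡ 51 (mod 59).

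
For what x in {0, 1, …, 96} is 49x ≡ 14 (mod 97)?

28

49⁻¹ ≡ 2 (mod 97) because 49·2 = 98 = 1·97 + 1.
So x ≡ 2·14 = 28 ≡ 28 (mod 97).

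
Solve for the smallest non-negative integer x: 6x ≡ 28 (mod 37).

The inverse of 6 mod 37 is 31 (since 6·31 = 186 ≡ 1).
So x ≡ 31·28 = 868 ≡ 17 (mod 37).

17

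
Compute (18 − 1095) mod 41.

30

Dividing 1095 by 41 gives quotient 26 and remainder 29.
(18 − 29) mod 41 = 30.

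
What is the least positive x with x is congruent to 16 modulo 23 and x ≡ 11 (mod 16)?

315

Since 16·13 ≡ 1 (mod 23), take x = 11 + 16·((16−11)·13 mod 23) = 11 + 16·19 = 315.
Check: 315 mod 23 = 16, 315 mod 16 = 11.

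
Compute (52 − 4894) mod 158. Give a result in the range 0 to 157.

4894 = 30·158 + 154, so 4894 mod 158 = 154.
(52 − 154) mod 158 = 56.

56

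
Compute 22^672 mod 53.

13

By repeated squaring mod 53: 22^1≡22, 22^2≡7, 22^4≡49, 22^8≡16, 22^16≡44, 22^32≡28, 22^64≡42, 22^128≡15, 22^256≡13, 22^512≡10.
672 = 32 + 128 + 512, so 22^672 ≡ 28·15·10 ≡ 13 (mod 53).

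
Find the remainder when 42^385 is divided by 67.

66

Successive squares of 42 mod 67: 42^1≡42, 42^2≡22, 42^4≡15, 42^8≡24, 42^16≡40, 42^32≡59, 42^64≡64, 42^128≡9, 42^256≡14.
Since 385 = 1 + 128 + 256 in binary, 42^385 ≡ 42·9·14 ≡ 66 (mod 67).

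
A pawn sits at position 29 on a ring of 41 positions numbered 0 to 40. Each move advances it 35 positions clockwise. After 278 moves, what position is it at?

278·35 = 9730.
9730 − 237·41 = 13, so 9730 ≡ 13 (mod 41).
(29 + 13) mod 41 = 1.

1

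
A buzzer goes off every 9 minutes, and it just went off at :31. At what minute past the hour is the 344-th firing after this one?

344·9 = 3096.
Dividing 3096 by 60 gives quotient 51 and remainder 36.
(31 + 36) mod 60 = 7.

7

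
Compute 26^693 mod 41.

By repeated squaring mod 41: 26^1≡26, 26^2≡20, 26^4≡31, 26^8≡18, 26^16≡37, 26^32≡16, 26^64≡10, 26^128≡18, 26^256≡37, 26^512≡16.
Since 693 = 1 + 4 + 16 + 32 + 128 + 512 in binary, 26^693 ≡ 26·31·37·16·18·16 ≡ 35 (mod 41).

35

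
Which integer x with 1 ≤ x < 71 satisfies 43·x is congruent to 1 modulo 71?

38

71 = 1·43 + 28
43 = 1·28 + 15
28 = 1·15 + 13
15 = 1·13 + 2
13 = 6·2 + 1
2 = 2·1 + 0
Back-substituting gives 43·38 ≡ 1 (mod 71).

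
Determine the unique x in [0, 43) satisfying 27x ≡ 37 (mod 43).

38

The inverse of 27 mod 43 is 8 (since 27·8 = 216 ≡ 1).
Multiplying both sides by 8: x ≡ 8·37 = 296 ≡ 38 (mod 43).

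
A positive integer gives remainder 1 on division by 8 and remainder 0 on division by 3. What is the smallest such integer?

9

Since 3·3 ≡ 1 (mod 8), take x = 0 + 3·((1−0)·3 mod 8) = 0 + 3·3 = 9.
Check: 9 mod 8 = 1, 9 mod 3 = 0.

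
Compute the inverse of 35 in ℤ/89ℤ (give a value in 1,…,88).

35·28 = 980 = 11·89 + 1, so 35⁻¹ ≡ 28 (mod 89).

28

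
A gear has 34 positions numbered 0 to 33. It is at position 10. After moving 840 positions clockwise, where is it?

840 − 24·34 = 24, so 840 ≡ 24 (mod 34).
(10 + 24) mod 34 = 0.

0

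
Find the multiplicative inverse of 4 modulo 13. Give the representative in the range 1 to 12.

10

13 = 3·4 + 1
4 = 4·1 + 0
Back-substituting gives 4·10 ≡ 1 (mod 13).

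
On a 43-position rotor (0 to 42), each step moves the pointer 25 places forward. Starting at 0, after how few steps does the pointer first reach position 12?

25⁻¹ ≡ 31 (mod 43) because 25·31 = 775 = 18·43 + 1.
So x ≡ 31·12 = 372 ≡ 28 (mod 43).

28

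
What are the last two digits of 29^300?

01

By repeated squaring mod 100: 29^1≡29, 29^2≡41, 29^4≡81, 29^8≡61, 29^16≡21, 29^32≡41, 29^64≡81, 29^128≡61, 29^256≡21.
Since 300 = 4 + 8 + 32 + 256 in binary, 29^300 ≡ 81·61·41·21 ≡ 1 (mod 100).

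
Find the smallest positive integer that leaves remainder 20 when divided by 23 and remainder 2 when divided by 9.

x ≡ 2 (mod 9) gives x ∈ {2, 11, 20}.
The first of these with x mod 23 = 20 is 20.

20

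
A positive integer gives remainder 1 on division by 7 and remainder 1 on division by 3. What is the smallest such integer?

1

x ≡ 1 (mod 3) gives x ∈ {1}.
The first of these with x mod 7 = 1 is 1.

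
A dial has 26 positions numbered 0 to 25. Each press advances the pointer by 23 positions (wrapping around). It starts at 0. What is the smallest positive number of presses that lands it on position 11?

The inverse of 23 mod 26 is 17 (since 23·17 = 391 ≡ 1).
Multiplying both sides by 17: x ≡ 17·11 = 187 ≡ 5 (mod 26).
Check: 23·5 = 115 = 4·26 + 11.

5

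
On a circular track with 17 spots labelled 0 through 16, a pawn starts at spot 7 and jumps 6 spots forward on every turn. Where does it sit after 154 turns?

154·6 = 924.
924 = 54·17 + 6, so 924 mod 17 = 6.
(7 + 6) mod 17 = 13.

13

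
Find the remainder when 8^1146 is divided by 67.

64

Square-and-reduce mod 67: 8^1≡8, 8^2≡64, 8^4≡9, 8^8≡14, 8^16≡62, 8^32≡25, 8^64≡22, 8^128≡15, 8^256≡24, 8^512≡40, 8^1024≡59.
Since 1146 = 2 + 8 + 16 + 32 + 64 + 1024 in binary, 8^1146 ≡ 64·14·62·25·22·59 ≡ 64 (mod 67).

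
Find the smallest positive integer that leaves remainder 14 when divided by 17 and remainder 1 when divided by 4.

Since 4·13 ≡ 1 (mod 17), take x = 1 + 4·((14−1)·13 mod 17) = 1 + 4·16 = 65.
Check: 65 mod 17 = 14, 65 mod 4 = 1.

65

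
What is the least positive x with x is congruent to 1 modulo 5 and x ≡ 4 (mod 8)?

Since 8·2 ≡ 1 (mod 5), take x = 4 + 8·((1−4)·2 mod 5) = 4 + 8·4 = 36.
Check: 36 mod 5 = 1, 36 mod 8 = 4.

36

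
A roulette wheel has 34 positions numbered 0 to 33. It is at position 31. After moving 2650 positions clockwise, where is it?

2650 = 77·34 + 32, so 2650 mod 34 = 32.
(31 + 32) mod 34 = 29.

29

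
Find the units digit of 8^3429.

8

Powers of 8 mod 10 repeat with period 4: 8, 4, 2, 6.
3429 mod 4 = 1, so the last digit matches 8^1 = 8.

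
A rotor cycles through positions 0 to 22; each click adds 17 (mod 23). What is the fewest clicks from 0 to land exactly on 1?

19

17·19 = 323 = 14·23 + 1, so 17⁻¹ ≡ 19 (mod 23).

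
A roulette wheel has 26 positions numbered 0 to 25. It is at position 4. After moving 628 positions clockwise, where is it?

628 = 24·26 + 4, so 628 mod 26 = 4.
(4 + 4) mod 26 = 8.

8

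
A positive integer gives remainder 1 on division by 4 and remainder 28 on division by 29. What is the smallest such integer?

57

Since 29·1 ≡ 1 (mod 4), take x = 28 + 29·((1−28)·1 mod 4) = 28 + 29·1 = 57.
Check: 57 mod 4 = 1, 57 mod 29 = 28.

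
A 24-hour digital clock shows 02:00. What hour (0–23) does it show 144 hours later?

2

144 = 6·24 + 0, so 144 mod 24 = 0.
(2 + 0) mod 24 = 2.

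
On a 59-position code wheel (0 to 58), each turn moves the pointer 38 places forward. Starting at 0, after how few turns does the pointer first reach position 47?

38⁻¹ ≡ 14 (mod 59) because 38·14 = 532 = 9·59 + 1.
Multiplying both sides by 14: x ≡ 14·47 = 658 ≡ 9 (mod 59).
Check: 38·9 = 342 = 5·59 + 47.

9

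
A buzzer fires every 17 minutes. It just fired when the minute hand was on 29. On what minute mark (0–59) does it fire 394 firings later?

394·17 = 6698.
6698 mod 60 = 38 (since 111·60 = 6660).
(29 + 38) mod 60 = 7.

7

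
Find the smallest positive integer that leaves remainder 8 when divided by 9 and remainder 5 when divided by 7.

26

Since 7·4 ≡ 1 (mod 9), take x = 5 + 7·((8−5)·4 mod 9) = 5 + 7·3 = 26.
Check: 26 mod 9 = 8, 26 mod 7 = 5.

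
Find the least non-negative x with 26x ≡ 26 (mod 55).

1

The inverse of 26 mod 55 is 36 (since 26·36 = 936 ≡ 1).
So x ≡ 36·26 = 936 ≡ 1 (mod 55).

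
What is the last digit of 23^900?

1

Powers of 3 mod 10 repeat with period 4: 3, 9, 7, 1.
900 leaves remainder 0 on division by 4, so 23^900 ends in 1.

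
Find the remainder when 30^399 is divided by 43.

42

Successive squares of 30 mod 43: 30^1≡30, 30^2≡40, 30^4≡9, 30^8≡38, 30^16≡25, 30^32≡23, 30^64≡13, 30^128≡40, 30^256≡9.
399 = 1 + 2 + 4 + 8 + 128 + 256, so 30^399 ≡ 30·40·9·38·40·9 ≡ 42 (mod 43).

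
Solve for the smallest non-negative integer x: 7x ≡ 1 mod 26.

7⁻¹ ≡ 15 (mod 26) because 7·15 = 105 = 4·26 + 1.
So x ≡ 15·1 = 15 ≡ 15 (mod 26).
Check: 7·15 = 105 = 4·26 + 1.

15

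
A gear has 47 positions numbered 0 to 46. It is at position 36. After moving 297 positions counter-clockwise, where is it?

297 − 6·47 = 15, so 297 ≡ 15 (mod 47).
(36 − 15) mod 47 = 21.

21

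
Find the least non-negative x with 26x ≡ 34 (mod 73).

35

The inverse of 26 mod 73 is 59 (since 26·59 = 1534 ≡ 1).
Multiplying both sides by 59: x ≡ 59·34 = 2006 ≡ 35 (mod 73).
Check: 26·35 = 910 = 12·73 + 34.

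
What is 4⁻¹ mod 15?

4·4 = 16 = 1·15 + 1, so 4⁻¹ ≡ 4 (mod 15).

4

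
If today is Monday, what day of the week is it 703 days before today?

703 mod 7 = 3 (since 100·7 = 700).
Monday − 3 days → Friday.

Friday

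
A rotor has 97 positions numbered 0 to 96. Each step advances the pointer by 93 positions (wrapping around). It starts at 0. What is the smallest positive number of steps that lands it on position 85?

3

93⁻¹ ≡ 24 (mod 97) because 93·24 = 2232 = 23·97 + 1.
Multiplying both sides by 24: x ≡ 24·85 = 2040 ≡ 3 (mod 97).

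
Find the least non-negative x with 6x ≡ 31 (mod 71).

17

The inverse of 6 mod 71 is 12 (since 6·12 = 72 ≡ 1).
Multiplying both sides by 12: x ≡ 12·31 = 372 ≡ 17 (mod 71).
Check: 6·17 = 102 = 1·71 + 31.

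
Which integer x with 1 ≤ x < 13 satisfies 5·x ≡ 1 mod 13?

13 = 2·5 + 3
5 = 1·3 + 2
3 = 1·2 + 1
2 = 2·1 + 0
Back-substituting gives 5·8 ≡ 1 (mod 13).

8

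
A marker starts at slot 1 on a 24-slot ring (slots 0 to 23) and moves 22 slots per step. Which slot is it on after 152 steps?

9

152·22 = 3344.
3344 − 139·24 = 8, so 3344 ≡ 8 (mod 24).
(1 + 8) mod 24 = 9.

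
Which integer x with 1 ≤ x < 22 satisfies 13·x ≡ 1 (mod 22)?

13·17 = 221 = 10·22 + 1, so 13⁻¹ ≡ 17 (mod 22).

17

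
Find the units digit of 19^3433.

9

The units digit of 19^n cycles with period 2: 9, 1, …
3433 mod 2 = 1, so the last digit matches 9^1 = 9.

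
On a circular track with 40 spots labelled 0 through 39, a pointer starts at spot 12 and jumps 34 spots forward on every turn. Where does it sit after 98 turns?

24

98·34 = 3332.
Dividing 3332 by 40 gives quotient 83 and remainder 12.
(12 + 12) mod 40 = 24.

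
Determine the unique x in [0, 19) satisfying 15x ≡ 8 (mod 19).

17

15⁻¹ ≡ 14 (mod 19) because 15·14 = 210 = 11·19 + 1.
So x ≡ 14·8 = 112 ≡ 17 (mod 19).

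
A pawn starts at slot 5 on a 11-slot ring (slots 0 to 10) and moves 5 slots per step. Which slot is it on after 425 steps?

7

425·5 = 2125.
Dividing 2125 by 11 gives quotient 193 and remainder 2.
(5 + 2) mod 11 = 7.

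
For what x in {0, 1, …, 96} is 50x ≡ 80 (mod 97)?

The inverse of 50 mod 97 is 33 (since 50·33 = 1650 ≡ 1).
So x ≡ 33·80 = 2640 ≡ 21 (mod 97).

21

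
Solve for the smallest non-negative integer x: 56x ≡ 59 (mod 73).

18

56⁻¹ ≡ 30 (mod 73) because 56·30 = 1680 = 23·73 + 1.
Multiplying both sides by 30: x ≡ 30·59 = 1770 ≡ 18 (mod 73).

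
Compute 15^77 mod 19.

2

Successive squares of 15 mod 19: 15^1≡15, 15^2≡16, 15^4≡9, 15^8≡5, 15^16≡6, 15^32≡17, 15^64≡4.
Since 77 = 1 + 4 + 8 + 64 in binary, 15^77 ≡ 15·9·5·4 ≡ 2 (mod 19).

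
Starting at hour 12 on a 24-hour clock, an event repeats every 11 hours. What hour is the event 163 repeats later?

5

163·11 = 1793.
1793 − 74·24 = 17, so 1793 ≡ 17 (mod 24).
(12 + 17) mod 24 = 5.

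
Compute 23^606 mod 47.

9

By repeated squaring mod 47: 23^1≡23, 23^2≡12, 23^4≡3, 23^8≡9, 23^16≡34, 23^32≡28, 23^64≡32, 23^128≡37, 23^256≡6, 23^512≡36.
606 = 2 + 4 + 8 + 16 + 64 + 512, so 23^606 ≡ 12·3·9·34·32·36 ≡ 9 (mod 47).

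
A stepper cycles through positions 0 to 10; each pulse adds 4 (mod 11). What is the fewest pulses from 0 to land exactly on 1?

3

11 = 2·4 + 3
4 = 1·3 + 1
3 = 3·1 + 0
Back-substituting gives 4·3 ≡ 1 (mod 11).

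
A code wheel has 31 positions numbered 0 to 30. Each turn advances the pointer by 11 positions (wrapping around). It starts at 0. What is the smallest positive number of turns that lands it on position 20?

30

The inverse of 11 mod 31 is 17 (since 11·17 = 187 ≡ 1).
Multiplying both sides by 17: x ≡ 17·20 = 340 ≡ 30 (mod 31).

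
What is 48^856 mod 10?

Last digits of 8^n: 8, 4, 2, 6 (period 4).
856 leaves remainder 0 on division by 4, so 48^856 ends in 6.

6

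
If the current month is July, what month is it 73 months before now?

73 mod 12 = 1 (since 6·12 = 72).
July − 1 month → June.

June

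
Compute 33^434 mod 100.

By repeated squaring mod 100: 33^1≡33, 33^2≡89, 33^4≡21, 33^8≡41, 33^16≡81, 33^32≡61, 33^64≡21, 33^128≡41, 33^256≡81.
434 = 2 + 16 + 32 + 128 + 256, so 33^434 ≡ 89·81·61·41·81 ≡ 29 (mod 100).

29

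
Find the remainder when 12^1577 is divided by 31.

11

By repeated squaring mod 31: 12^1≡12, 12^2≡20, 12^4≡28, 12^8≡9, 12^16≡19, 12^32≡20, 12^64≡28, 12^128≡9, 12^256≡19, 12^512≡20, 12^1024≡28.
Since 1577 = 1 + 8 + 32 + 512 + 1024 in binary, 12^1577 ≡ 12·9·20·20·28 ≡ 11 (mod 31).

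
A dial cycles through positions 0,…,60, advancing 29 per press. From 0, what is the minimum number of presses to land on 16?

30

The inverse of 29 mod 61 is 40 (since 29·40 = 1160 ≡ 1).
So x ≡ 40·16 = 640 ≡ 30 (mod 61).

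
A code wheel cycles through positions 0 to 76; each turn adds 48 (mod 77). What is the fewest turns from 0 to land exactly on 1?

77 = 1·48 + 29
48 = 1·29 + 19
29 = 1·19 + 10
19 = 1·10 + 9
10 = 1·9 + 1
9 = 9·1 + 0
Back-substituting gives 48·69 ≡ 1 (mod 77).

69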